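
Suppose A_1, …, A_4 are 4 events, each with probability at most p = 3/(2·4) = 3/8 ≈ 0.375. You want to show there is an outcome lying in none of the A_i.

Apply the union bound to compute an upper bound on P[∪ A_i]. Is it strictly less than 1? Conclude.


Union bound: P[∪_{i=1}^{4} A_i] ≤ Σ_i P[A_i] ≤ 4·p = 4·(3/8) = 3/2.
Numerically: 3/2 ≈ 1.500.
Is 3/2 < 1? NO.
Since the bound 3/2 is ≥ 1, the union bound is uninformative here; it does NOT by itself certify existence.

4·p = 3/2 ≈ 1.500; existence NOT certified by the union bound.


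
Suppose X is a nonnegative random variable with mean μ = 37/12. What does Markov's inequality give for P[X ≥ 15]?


μ = E[X] = 37/12, a = 15.
Markov: P[X ≥ 15] ≤ μ/a = (37/12)/15 = 37/180.
Numerically: ≈ 0.206.
(Since a = 15 > μ = 3.083, the bound 37/180 is < 1 and informative.)

P[X ≥ 15] ≤ 37/180 ≈ 0.206.


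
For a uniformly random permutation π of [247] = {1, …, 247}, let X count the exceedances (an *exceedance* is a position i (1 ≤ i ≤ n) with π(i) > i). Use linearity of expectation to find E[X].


Write X = Σ_{i=1}^{247} X_i, where X_i = 1_{π(i) > i}.
For each fixed i, π(i) is uniform over {1, …, 247} (marginal of a uniform permutation), so P[π(i) > i] = (n − i)/n. Summing: Σ_{i=1}^{247} (n − i)/n = (0 + 1 + … + 246)/247 = 247(247 − 1)/(2·247) = (247 − 1)/2.
Hence E[X] = Σ_{i=1}^{247} (247 − i)/247 = 123 ≈ 123.0000.

E[X] = 123 = 123.0000.


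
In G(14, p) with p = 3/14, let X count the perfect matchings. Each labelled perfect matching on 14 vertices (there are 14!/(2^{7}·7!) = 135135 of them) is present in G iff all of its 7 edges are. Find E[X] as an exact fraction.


K_14 has 14!/(2^{7}·7!) = 135135 labelled perfect matchings.
For each such perfect matching H, let X_H = 1 if all 7 edges of H are present in G. Then P[X_H = 1] = p^{7} = (3/14)^{7} = 2187/105413504.
By linearity of expectation: E[X] = Σ_H E[X_H] = 135135 · p^{7} = 135135 · 2187/105413504 = 42220035/15059072.
Numerically: E[X] ≈ 2.804.

E[X] = 135135 · (3/14)^{7} = 42220035/15059072 ≈ 2.804.


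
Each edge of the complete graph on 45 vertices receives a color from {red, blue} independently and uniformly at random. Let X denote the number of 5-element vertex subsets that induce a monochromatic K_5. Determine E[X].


Let X = Σ_S X_S over the C(45, 5) = 1221759 subsets S of size 5, where X_S = 1 if the K_5 on S is monochromatic.
For a fixed S, the K_5 on S has C(5, 2) = 10 edges. P[all 10 edges red] = (1/2)^10, and likewise for blue, so P[monochromatic] = 2·(1/2)^10 = 2^{1 − 10} = 1/512.
By linearity of expectation: E[X] = C(45, 5) · 2^{1 − 10} = 1221759 · 1/512 = 1221759/512.
Numerically: E[X] ≈ 2386.24805.

E[X] = C(45,5)·2^(1−C(5,2)) = 1221759/512 ≈ 2386.24805.


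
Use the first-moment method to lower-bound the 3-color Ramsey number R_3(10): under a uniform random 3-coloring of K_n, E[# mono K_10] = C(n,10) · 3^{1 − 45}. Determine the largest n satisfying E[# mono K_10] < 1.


We need C(n, 10) · 3^{1 − 45} < 1, i.e. C(n, 10) < 3^{45 − 1} = 984770902183611232881.
Check values of n near the boundary:
  n = 572: C(572, 10) = 954640815642161682606; 954640815642161682606 < 984770902183611232881? YES
  n = 573: C(573, 10) = 971597135635805762226; 971597135635805762226 < 984770902183611232881? YES
  n = 574: C(574, 10) = 988824035203816502691; 988824035203816502691 < 984770902183611232881? NO
  n = 575: C(575, 10) = 1006325345561406175305; 1006325345561406175305 < 984770902183611232881? NO
  n = 576: C(576, 10) = 1024104945306307344480; 1024104945306307344480 < 984770902183611232881? NO
The largest n with C(n, 10) < 984770902183611232881 is n = 573 (where E[X] = 35985079097622435638/36472996377170786403 ≈ 0.98662). Hence R_3(10) > 573, i.e. R_3(10) ≥ 574.

Largest n = 573; hence R_3(10) > 573.


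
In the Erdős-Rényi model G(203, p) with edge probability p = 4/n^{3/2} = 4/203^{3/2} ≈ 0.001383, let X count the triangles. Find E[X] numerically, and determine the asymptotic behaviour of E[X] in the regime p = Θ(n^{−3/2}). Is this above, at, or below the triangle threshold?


Number of potential triangles: C(203, 3) = 1373701.
Each occurs with probability p³ ≈ (0.001383)³ ≈ 2.6451348e-09.
By linearity: E[X] = C(203, 3)·p³ ≈ 1373701 · 2.6451348e-09 ≈ 0.00363.
Since α = 3/2 > 1, p = c/n^{3/2} = o(1/n) is below the triangle threshold p ~ 1/n. Asymptotically E[X] ~ (c³/6)·n^{3(1−α)} = (4³/6)·n^{-1.5} → 0, so by Markov's inequality G has no triangles w.h.p.

E[X] ≈ 0.00363; in regime p = Θ(1/n^{3/2}) E[X] tends to 0 (below the triangle threshold p ~ 1/n).


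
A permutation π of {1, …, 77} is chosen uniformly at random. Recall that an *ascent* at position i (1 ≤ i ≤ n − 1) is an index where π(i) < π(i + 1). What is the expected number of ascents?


Write X = Σ X_I over i = 1, …, 76, with X_I the indicator of one ascent.
There are 76 indicators.
For each fixed i, the pair (π(i), π(i+1)) is a uniformly random ordered pair of distinct values from {1, …, 77}; by symmetry P[π(i) < π(i+1)] = 1/2.
By linearity: E[X] = 76 · (1/2) = (77 − 1) · (1/2) = 38 ≈ 38.0000.

E[X] = 38 = 38.0000.


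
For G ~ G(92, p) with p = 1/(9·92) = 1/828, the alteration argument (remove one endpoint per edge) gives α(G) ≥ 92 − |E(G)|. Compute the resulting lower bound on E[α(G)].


E[|E(G)|] = C(92, 2)·p = 4186 · (1/828) = 91/18.
E[α(G)] ≥ n − E[|E(G)|] = 92 − 91/18 = 1565/18.
Numerically: ≈ 86.9444.
(This is only a lower bound; the true E[α(G)] may be larger.)

E[α(G)] ≥ 1565/18 ≈ 86.9444.


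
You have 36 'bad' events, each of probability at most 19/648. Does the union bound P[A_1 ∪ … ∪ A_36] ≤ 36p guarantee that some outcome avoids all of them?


Union bound: P[∪_{i=1}^{36} A_i] ≤ Σ_i P[A_i] ≤ 36·p = 36·(19/648) = 19/18.
Numerically: 19/18 ≈ 1.0555556.
Is 19/18 < 1? NO.
Since the bound 19/18 is ≥ 1, the union bound is uninformative here; it does NOT by itself certify existence.

36·p = 19/18 ≈ 1.0555556; existence NOT certified by the union bound.


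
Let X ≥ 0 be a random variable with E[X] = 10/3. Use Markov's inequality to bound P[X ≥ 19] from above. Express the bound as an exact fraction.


μ = E[X] = 10/3, a = 19.
Markov: P[X ≥ 19] ≤ μ/a = (10/3)/19 = 10/57.
Numerically: ≈ 0.175439.
(Since a = 19 > μ = 3.333333, the bound 10/57 is < 1 and informative.)

P[X ≥ 19] ≤ 10/57 ≈ 0.175439.


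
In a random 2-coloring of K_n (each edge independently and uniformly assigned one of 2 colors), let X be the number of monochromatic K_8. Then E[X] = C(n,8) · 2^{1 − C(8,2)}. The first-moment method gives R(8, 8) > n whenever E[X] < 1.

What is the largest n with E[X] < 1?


We need C(n, 8) · 2^{1 − 28} < 1, i.e. C(n, 8) < 2^{28 − 1} = 134217728.
Check values of n near the boundary:
  n = 36: C(36, 8) = 30260340; 30260340 < 134217728? YES
  n = 37: C(37, 8) = 38608020; 38608020 < 134217728? YES
  n = 38: C(38, 8) = 48903492; 48903492 < 134217728? YES
  n = 39: C(39, 8) = 61523748; 61523748 < 134217728? YES
  n = 40: C(40, 8) = 76904685; 76904685 < 134217728? YES
  n = 41: C(41, 8) = 95548245; 95548245 < 134217728? YES
  n = 42: C(42, 8) = 118030185; 118030185 < 134217728? YES
  n = 43: C(43, 8) = 145008513; 145008513 < 134217728? NO
The largest n with C(n, 8) < 134217728 is n = 42 (where E[X] = 118030185/134217728 ≈ 0.879393). Hence R(8, 8) > 42, i.e. R(8, 8) ≥ 43.

Largest n = 42; hence R(8, 8) > 42.


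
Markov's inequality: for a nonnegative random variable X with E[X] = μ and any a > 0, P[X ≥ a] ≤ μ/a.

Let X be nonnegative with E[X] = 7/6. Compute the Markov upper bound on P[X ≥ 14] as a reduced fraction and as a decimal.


μ = E[X] = 7/6, a = 14.
Markov: P[X ≥ 14] ≤ μ/a = (7/6)/14 = 1/12.
Numerically: ≈ 0.083.
(Since a = 14 > μ = 1.167, the bound 1/12 is < 1 and informative.)

P[X ≥ 14] ≤ 1/12 ≈ 0.083.


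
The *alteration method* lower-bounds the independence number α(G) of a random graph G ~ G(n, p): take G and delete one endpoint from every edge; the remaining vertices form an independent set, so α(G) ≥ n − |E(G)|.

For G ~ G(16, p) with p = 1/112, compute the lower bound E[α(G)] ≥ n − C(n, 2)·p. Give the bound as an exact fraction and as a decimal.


E[|E(G)|] = C(16, 2)·p = 120 · (1/112) = 15/14.
E[α(G)] ≥ n − E[|E(G)|] = 16 − 15/14 = 209/14.
Numerically: ≈ 14.9286.
(This is only a lower bound; the true E[α(G)] may be larger.)

E[α(G)] ≥ 209/14 ≈ 14.9286.


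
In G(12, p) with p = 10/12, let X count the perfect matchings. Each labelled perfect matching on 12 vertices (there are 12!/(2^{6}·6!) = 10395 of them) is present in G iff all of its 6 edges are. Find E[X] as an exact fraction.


K_12 has 12!/(2^{6}·6!) = 10395 labelled perfect matchings.
For each such perfect matching H, let X_H = 1 if all 6 edges of H are present in G. Then P[X_H = 1] = p^{6} = (5/6)^{6} = 15625/46656.
By linearity of expectation: E[X] = Σ_H E[X_H] = 10395 · p^{6} = 10395 · 15625/46656 = 6015625/1728.
Numerically: E[X] ≈ 3.48e+03.

E[X] = 10395 · (5/6)^{6} = 6015625/1728 ≈ 3.48e+03.


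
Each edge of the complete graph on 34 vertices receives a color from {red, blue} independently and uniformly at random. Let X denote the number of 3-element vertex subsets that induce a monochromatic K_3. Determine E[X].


Let X = Σ_S X_S over the C(34, 3) = 5984 subsets S of size 3, where X_S = 1 if the K_3 on S is monochromatic.
For a fixed S, the K_3 on S has C(3, 2) = 3 edges. P[all 3 edges red] = (1/2)^3, and likewise for blue, so P[monochromatic] = 2·(1/2)^3 = 2^{1 − 3} = 1/4.
Summing: E[X] = C(34, 3) · 2^{1 − 3} = 5984 · 1/4 = 1496.
Numerically: E[X] ≈ 1496.00000.

E[X] = C(34,3)·2^(1−C(3,2)) = 1496 ≈ 1496.00000.


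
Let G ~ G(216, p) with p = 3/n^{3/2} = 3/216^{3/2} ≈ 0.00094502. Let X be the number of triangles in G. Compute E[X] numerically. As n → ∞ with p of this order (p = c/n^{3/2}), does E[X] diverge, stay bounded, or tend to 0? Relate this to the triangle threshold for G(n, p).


Number of potential triangles: C(216, 3) = 1656360.
Each occurs with probability p³ ≈ (0.00094502)³ ≈ 8.4396004e-10.
By linearity: E[X] = C(216, 3)·p³ ≈ 1656360 · 8.4396004e-10 ≈ 0.00140.
Since α = 3/2 > 1, p = c/n^{3/2} = o(1/n) is below the triangle threshold p ~ 1/n. Asymptotically E[X] ~ (c³/6)·n^{3(1−α)} = (3³/6)·n^{-1.5} → 0, so by Markov's inequality G has no triangles w.h.p.

E[X] ≈ 0.00140; in regime p = Θ(1/n^{3/2}) E[X] tends to 0 (below the triangle threshold p ~ 1/n).


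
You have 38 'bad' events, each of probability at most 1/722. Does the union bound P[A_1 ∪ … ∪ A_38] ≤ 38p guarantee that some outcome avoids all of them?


Union bound: P[∪_{i=1}^{38} A_i] ≤ Σ_i P[A_i] ≤ 38·p = 38·(1/722) = 1/19.
Numerically: 1/19 ≈ 0.053.
Is 1/19 < 1? YES.
Since P[∪ A_i] ≤ 1/19 < 1, the complement has P[∩ A_i^c] ≥ 1 − 1/19 = 18/19 > 0, so some outcome avoids every A_i.

38·p = 1/19 ≈ 0.053; existence CERTIFIED by the union bound.


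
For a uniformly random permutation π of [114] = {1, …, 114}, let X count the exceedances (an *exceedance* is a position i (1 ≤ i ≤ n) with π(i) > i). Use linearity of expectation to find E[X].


Write X = Σ_{i=1}^{114} X_i, where X_i = 1_{π(i) > i}.
For each fixed i, π(i) is uniform over {1, …, 114} (marginal of a uniform permutation), so P[π(i) > i] = (n − i)/n. Summing: Σ_{i=1}^{114} (n − i)/n = (0 + 1 + … + 113)/114 = 114(114 − 1)/(2·114) = (114 − 1)/2.
Hence E[X] = Σ_{i=1}^{114} (114 − i)/114 = 113/2 ≈ 56.500000.

E[X] = 113/2 = 56.500000.


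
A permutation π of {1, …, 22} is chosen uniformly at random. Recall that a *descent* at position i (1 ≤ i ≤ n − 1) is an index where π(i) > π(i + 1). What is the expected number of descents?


Write X = Σ X_I over i = 1, …, 21, with X_I the indicator of one descent.
There are 21 indicators.
For each fixed i, the pair (π(i), π(i+1)) is a uniformly random ordered pair of distinct values from {1, …, 22}; by symmetry P[π(i) > π(i+1)] = 1/2.
By linearity: E[X] = 21 · (1/2) = (22 − 1) · (1/2) = 21/2 ≈ 10.5000.

E[X] = 21/2 = 10.5000.


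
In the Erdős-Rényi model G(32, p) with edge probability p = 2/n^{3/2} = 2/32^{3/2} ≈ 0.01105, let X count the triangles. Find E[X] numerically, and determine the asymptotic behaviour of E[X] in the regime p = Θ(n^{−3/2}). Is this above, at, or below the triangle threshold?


Number of potential triangles: C(32, 3) = 4960.
Each occurs with probability p³ ≈ (0.01105)³ ≈ 1.348699e-06.
By linearity: E[X] = C(32, 3)·p³ ≈ 4960 · 1.348699e-06 ≈ 0.0067.
Since α = 3/2 > 1, p = c/n^{3/2} = o(1/n) is below the triangle threshold p ~ 1/n. Asymptotically E[X] ~ (c³/6)·n^{3(1−α)} = (2³/6)·n^{-1.5} → 0, so by Markov's inequality G has no triangles w.h.p.

E[X] ≈ 0.0067; in regime p = Θ(1/n^{3/2}) E[X] tends to 0 (below the triangle threshold p ~ 1/n).


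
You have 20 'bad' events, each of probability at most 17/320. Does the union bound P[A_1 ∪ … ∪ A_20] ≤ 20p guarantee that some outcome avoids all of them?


Union bound: P[∪_{i=1}^{20} A_i] ≤ Σ_i P[A_i] ≤ 20·p = 20·(17/320) = 17/16.
Numerically: 17/16 ≈ 1.0625.
Is 17/16 < 1? NO.
Since the bound 17/16 is ≥ 1, the union bound is uninformative here; it does NOT by itself certify existence.

20·p = 17/16 ≈ 1.0625; existence NOT certified by the union bound.


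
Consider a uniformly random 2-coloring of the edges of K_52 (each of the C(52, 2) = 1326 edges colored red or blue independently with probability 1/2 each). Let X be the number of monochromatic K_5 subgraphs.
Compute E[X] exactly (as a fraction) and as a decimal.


Let X = Σ_S X_S over the C(52, 5) = 2598960 subsets S of size 5, where X_S = 1 if the K_5 on S is monochromatic.
For a fixed S, the K_5 on S has C(5, 2) = 10 edges. P[all 10 edges red] = (1/2)^10, and likewise for blue, so P[monochromatic] = 2·(1/2)^10 = 2^{1 − 10} = 1/512.
By linearity of expectation: E[X] = C(52, 5) · 2^{1 − 10} = 2598960 · 1/512 = 162435/32.
Numerically: E[X] ≈ 5076.09375.

E[X] = C(52,5)·2^(1−C(5,2)) = 162435/32 ≈ 5076.09375.


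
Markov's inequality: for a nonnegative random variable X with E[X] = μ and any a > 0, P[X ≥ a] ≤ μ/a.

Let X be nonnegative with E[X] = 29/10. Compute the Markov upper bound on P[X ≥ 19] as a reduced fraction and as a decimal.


μ = E[X] = 29/10, a = 19.
Markov: P[X ≥ 19] ≤ μ/a = (29/10)/19 = 29/190.
Numerically: ≈ 0.15263.
(Since a = 19 > μ = 2.90000, the bound 29/190 is < 1 and informative.)

P[X ≥ 19] ≤ 29/190 ≈ 0.15263.


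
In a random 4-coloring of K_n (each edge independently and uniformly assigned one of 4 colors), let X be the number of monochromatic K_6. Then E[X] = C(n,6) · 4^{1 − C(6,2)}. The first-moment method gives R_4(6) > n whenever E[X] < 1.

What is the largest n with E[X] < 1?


We need C(n, 6) · 4^{1 − 15} < 1, i.e. C(n, 6) < 4^{15 − 1} = 268435456.
Check values of n near the boundary:
  n = 75: C(75, 6) = 201359550; 201359550 < 268435456? YES
  n = 76: C(76, 6) = 218618940; 218618940 < 268435456? YES
  n = 77: C(77, 6) = 237093780; 237093780 < 268435456? YES
  n = 78: C(78, 6) = 256851595; 256851595 < 268435456? YES
  n = 79: C(79, 6) = 277962685; 277962685 < 268435456? NO
  n = 80: C(80, 6) = 300500200; 300500200 < 268435456? NO
The largest n with C(n, 6) < 268435456 is n = 78 (where E[X] = 256851595/268435456 ≈ 0.957). Hence R_4(6) > 78, i.e. R_4(6) ≥ 79.

Largest n = 78; hence R_4(6) > 78.


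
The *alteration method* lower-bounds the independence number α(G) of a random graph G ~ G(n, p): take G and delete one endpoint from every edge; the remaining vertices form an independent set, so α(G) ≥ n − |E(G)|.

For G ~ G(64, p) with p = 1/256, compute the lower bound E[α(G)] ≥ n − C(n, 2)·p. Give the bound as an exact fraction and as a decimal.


E[|E(G)|] = C(64, 2)·p = 2016 · (1/256) = 63/8.
E[α(G)] ≥ n − E[|E(G)|] = 64 − 63/8 = 449/8.
Numerically: ≈ 56.12500.
(This is only a lower bound; the true E[α(G)] may be larger.)

E[α(G)] ≥ 449/8 ≈ 56.12500.


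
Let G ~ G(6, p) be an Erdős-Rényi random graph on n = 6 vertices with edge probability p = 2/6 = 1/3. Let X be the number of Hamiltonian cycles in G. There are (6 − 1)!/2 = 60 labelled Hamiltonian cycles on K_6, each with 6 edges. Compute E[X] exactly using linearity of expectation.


K_6 has (6 − 1)!/2 = 60 labelled Hamiltonian cycles.
For each such Hamiltonian cycle H, let X_H = 1 if all 6 edges of H are present in G. Then P[X_H = 1] = p^{6} = (1/3)^{6} = 1/729.
By linearity: E[X] = Σ_H E[X_H] = 60 · p^{6} = 60 · 1/729 = 20/243.
Numerically: E[X] ≈ 0.082305.

E[X] = 60 · (1/3)^{6} = 20/243 ≈ 0.082305.


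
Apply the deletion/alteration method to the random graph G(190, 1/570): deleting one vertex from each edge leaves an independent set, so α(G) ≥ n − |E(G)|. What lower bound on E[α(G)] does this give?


E[|E(G)|] = C(190, 2)·p = 17955 · (1/570) = 63/2.
E[α(G)] ≥ n − E[|E(G)|] = 190 − 63/2 = 317/2.
Numerically: ≈ 158.500.
(This is only a lower bound; the true E[α(G)] may be larger.)

E[α(G)] ≥ 317/2 ≈ 158.500.


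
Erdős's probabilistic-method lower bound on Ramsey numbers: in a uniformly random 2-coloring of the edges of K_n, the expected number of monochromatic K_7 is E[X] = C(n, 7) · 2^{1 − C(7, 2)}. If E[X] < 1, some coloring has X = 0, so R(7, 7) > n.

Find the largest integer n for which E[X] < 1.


We need C(n, 7) · 2^{1 − 21} < 1, i.e. C(n, 7) < 2^{21 − 1} = 1048576.
Check values of n near the boundary:
  n = 23: C(23, 7) = 245157; 245157 < 1048576? YES
  n = 24: C(24, 7) = 346104; 346104 < 1048576? YES
  n = 25: C(25, 7) = 480700; 480700 < 1048576? YES
  n = 26: C(26, 7) = 657800; 657800 < 1048576? YES
  n = 27: C(27, 7) = 888030; 888030 < 1048576? YES
  n = 28: C(28, 7) = 1184040; 1184040 < 1048576? NO
The largest n with C(n, 7) < 1048576 is n = 27 (where E[X] = 444015/524288 ≈ 0.846891). Hence R(7, 7) > 27, i.e. R(7, 7) ≥ 28.

Largest n = 27; hence R(7, 7) > 27.


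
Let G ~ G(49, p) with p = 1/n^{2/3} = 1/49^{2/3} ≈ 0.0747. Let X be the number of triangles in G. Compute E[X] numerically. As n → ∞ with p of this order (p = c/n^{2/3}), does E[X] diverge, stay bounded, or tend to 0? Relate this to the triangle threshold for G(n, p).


Number of potential triangles: C(49, 3) = 18424.
Each occurs with probability p³ ≈ (0.0747)³ ≈ 4.16493e-04.
By linearity: E[X] = C(49, 3)·p³ ≈ 18424 · 4.16493e-04 ≈ 7.673.
Since α = 2/3 < 1, p = c/n^{2/3} ≫ 1/n is above the triangle threshold p ~ 1/n. Asymptotically E[X] ~ (c³/6)·n^{3(1−α)} = (1³/6)·n^{1} → ∞; triangles are abundant w.h.p.

E[X] ≈ 7.673; in regime p = Θ(1/n^{2/3}) E[X] diverges (above the triangle threshold p ~ 1/n).


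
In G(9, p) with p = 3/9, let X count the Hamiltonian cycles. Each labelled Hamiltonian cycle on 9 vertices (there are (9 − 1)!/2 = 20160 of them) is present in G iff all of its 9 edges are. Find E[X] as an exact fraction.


K_9 has (9 − 1)!/2 = 20160 labelled Hamiltonian cycles.
For each such Hamiltonian cycle H, let X_H = 1 if all 9 edges of H are present in G. Then P[X_H = 1] = p^{9} = (1/3)^{9} = 1/19683.
By linearity: E[X] = Σ_H E[X_H] = 20160 · p^{9} = 20160 · 1/19683 = 2240/2187.
Numerically: E[X] ≈ 1.02.

E[X] = 20160 · (1/3)^{9} = 2240/2187 ≈ 1.02.


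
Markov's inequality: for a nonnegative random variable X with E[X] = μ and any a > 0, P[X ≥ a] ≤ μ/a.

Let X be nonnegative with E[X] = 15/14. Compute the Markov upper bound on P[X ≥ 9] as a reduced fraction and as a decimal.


μ = E[X] = 15/14, a = 9.
Markov: P[X ≥ 9] ≤ μ/a = (15/14)/9 = 5/42.
Numerically: ≈ 0.119048.
(Since a = 9 > μ = 1.071429, the bound 5/42 is < 1 and informative.)

P[X ≥ 9] ≤ 5/42 ≈ 0.119048.


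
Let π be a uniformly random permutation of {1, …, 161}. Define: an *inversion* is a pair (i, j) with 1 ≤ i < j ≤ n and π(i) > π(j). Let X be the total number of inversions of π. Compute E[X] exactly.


Write X = Σ X_I over the C(161, 2) = 12880 pairs i < j, with X_I the indicator of one inversion.
There are 12880 indicators.
For each fixed pair i < j, the values π(i) and π(j) are two distinct elements of {1, …, 161} in uniformly random order; by symmetry P[π(i) > π(j)] = 1/2.
By linearity: E[X] = 12880 · (1/2) = C(161, 2) · (1/2) = 12880/2 = 6440 ≈ 6440.000.

E[X] = 6440 = 6440.000.


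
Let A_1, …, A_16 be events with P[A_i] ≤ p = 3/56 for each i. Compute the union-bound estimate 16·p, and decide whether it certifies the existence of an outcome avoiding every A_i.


Union bound: P[∪_{i=1}^{16} A_i] ≤ Σ_i P[A_i] ≤ 16·p = 16·(3/56) = 6/7.
Numerically: 6/7 ≈ 0.8571429.
Is 6/7 < 1? YES.
Since P[∪ A_i] ≤ 6/7 < 1, the complement has P[∩ A_i^c] ≥ 1 − 6/7 = 1/7 > 0, so some outcome avoids every A_i.

16·p = 6/7 ≈ 0.8571429; existence CERTIFIED by the union bound.


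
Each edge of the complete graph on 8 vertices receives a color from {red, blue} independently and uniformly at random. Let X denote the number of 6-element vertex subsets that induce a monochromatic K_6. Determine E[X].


Let X = Σ_S X_S over the C(8, 6) = 28 subsets S of size 6, where X_S = 1 if the K_6 on S is monochromatic.
For a fixed S, the K_6 on S has C(6, 2) = 15 edges. P[all 15 edges red] = (1/2)^15, and likewise for blue, so P[monochromatic] = 2·(1/2)^15 = 2^{1 − 15} = 1/16384.
By linearity of expectation: E[X] = C(8, 6) · 2^{1 − 15} = 28 · 1/16384 = 7/4096.
Numerically: E[X] ≈ 0.002.

E[X] = C(8,6)·2^(1−C(6,2)) = 7/4096 ≈ 0.002.


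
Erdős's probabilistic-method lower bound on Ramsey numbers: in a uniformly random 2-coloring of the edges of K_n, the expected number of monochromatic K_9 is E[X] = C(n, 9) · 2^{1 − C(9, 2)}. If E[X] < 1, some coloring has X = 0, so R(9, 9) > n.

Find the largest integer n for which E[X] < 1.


We need C(n, 9) · 2^{1 − 36} < 1, i.e. C(n, 9) < 2^{36 − 1} = 34359738368.
Check values of n near the boundary:
  n = 61: C(61, 9) = 17341763505; 17341763505 < 34359738368? YES
  n = 62: C(62, 9) = 20286591270; 20286591270 < 34359738368? YES
  n = 63: C(63, 9) = 23667689815; 23667689815 < 34359738368? YES
  n = 64: C(64, 9) = 27540584512; 27540584512 < 34359738368? YES
  n = 65: C(65, 9) = 31966749880; 31966749880 < 34359738368? YES
  n = 66: C(66, 9) = 37014131440; 37014131440 < 34359738368? NO
  n = 67: C(67, 9) = 42757703560; 42757703560 < 34359738368? NO
  n = 68: C(68, 9) = 49280065120; 49280065120 < 34359738368? NO
The largest n with C(n, 9) < 34359738368 is n = 65 (where E[X] = 3995843735/4294967296 ≈ 0.9303549). Hence R(9, 9) > 65, i.e. R(9, 9) ≥ 66.

Largest n = 65; hence R(9, 9) > 65.


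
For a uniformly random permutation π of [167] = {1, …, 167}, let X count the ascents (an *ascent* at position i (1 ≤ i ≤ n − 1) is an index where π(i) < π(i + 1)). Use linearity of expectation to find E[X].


Write X = Σ X_I over i = 1, …, 166, with X_I the indicator of one ascent.
There are 166 indicators.
For each fixed i, the pair (π(i), π(i+1)) is a uniformly random ordered pair of distinct values from {1, …, 167}; by symmetry P[π(i) < π(i+1)] = 1/2.
By linearity: E[X] = 166 · (1/2) = (167 − 1) · (1/2) = 83 ≈ 83.00000.

E[X] = 83 = 83.00000.


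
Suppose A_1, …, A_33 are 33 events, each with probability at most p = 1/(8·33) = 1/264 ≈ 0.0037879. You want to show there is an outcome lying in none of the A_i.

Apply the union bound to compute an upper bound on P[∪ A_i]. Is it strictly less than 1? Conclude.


Union bound: P[∪_{i=1}^{33} A_i] ≤ Σ_i P[A_i] ≤ 33·p = 33·(1/264) = 1/8.
Numerically: 1/8 ≈ 0.1250000.
Is 1/8 < 1? YES.
Since P[∪ A_i] ≤ 1/8 < 1, the complement has P[∩ A_i^c] ≥ 1 − 1/8 = 7/8 > 0, so some outcome avoids every A_i.

33·p = 1/8 ≈ 0.1250000; existence CERTIFIED by the union bound.


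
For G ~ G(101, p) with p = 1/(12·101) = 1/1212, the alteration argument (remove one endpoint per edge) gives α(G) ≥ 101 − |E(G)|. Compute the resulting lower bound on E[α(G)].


E[|E(G)|] = C(101, 2)·p = 5050 · (1/1212) = 25/6.
E[α(G)] ≥ n − E[|E(G)|] = 101 − 25/6 = 581/6.
Numerically: ≈ 96.83333.
(This is only a lower bound; the true E[α(G)] may be larger.)

E[α(G)] ≥ 581/6 ≈ 96.83333.


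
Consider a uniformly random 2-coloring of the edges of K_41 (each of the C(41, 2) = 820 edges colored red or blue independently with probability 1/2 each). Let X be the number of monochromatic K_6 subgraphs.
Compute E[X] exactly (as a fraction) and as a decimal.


Let X = Σ_S X_S over the C(41, 6) = 4496388 subsets S of size 6, where X_S = 1 if the K_6 on S is monochromatic.
For a fixed S, the K_6 on S has C(6, 2) = 15 edges. P[all 15 edges red] = (1/2)^15, and likewise for blue, so P[monochromatic] = 2·(1/2)^15 = 2^{1 − 15} = 1/16384.
By linearity of expectation: E[X] = C(41, 6) · 2^{1 − 15} = 4496388 · 1/16384 = 1124097/4096.
Numerically: E[X] ≈ 274.438.

E[X] = C(41,6)·2^(1−C(6,2)) = 1124097/4096 ≈ 274.438.


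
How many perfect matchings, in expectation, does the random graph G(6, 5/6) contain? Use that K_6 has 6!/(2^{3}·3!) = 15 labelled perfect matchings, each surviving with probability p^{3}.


K_6 has 6!/(2^{3}·3!) = 15 labelled perfect matchings.
For each such perfect matching H, let X_H = 1 if all 3 edges of H are present in G. Then P[X_H = 1] = p^{3} = (5/6)^{3} = 125/216.
By linearity of expectation: E[X] = Σ_H E[X_H] = 15 · p^{3} = 15 · 125/216 = 625/72.
Numerically: E[X] ≈ 8.6806.

E[X] = 15 · (5/6)^{3} = 625/72 ≈ 8.6806.


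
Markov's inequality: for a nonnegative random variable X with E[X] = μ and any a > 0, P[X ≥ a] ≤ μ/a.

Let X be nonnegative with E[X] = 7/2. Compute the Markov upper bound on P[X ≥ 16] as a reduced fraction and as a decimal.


μ = E[X] = 7/2, a = 16.
Markov: P[X ≥ 16] ≤ μ/a = (7/2)/16 = 7/32.
Numerically: ≈ 0.2188.
(Since a = 16 > μ = 3.5000, the bound 7/32 is < 1 and informative.)

P[X ≥ 16] ≤ 7/32 ≈ 0.2188.


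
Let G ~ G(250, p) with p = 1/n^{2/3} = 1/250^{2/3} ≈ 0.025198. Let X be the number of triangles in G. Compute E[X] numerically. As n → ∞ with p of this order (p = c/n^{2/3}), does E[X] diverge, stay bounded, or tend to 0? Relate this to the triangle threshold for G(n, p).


Number of potential triangles: C(250, 3) = 2573000.
Each occurs with probability p³ ≈ (0.025198)³ ≈ 1.6000000e-05.
By linearity: E[X] = C(250, 3)·p³ ≈ 2573000 · 1.6000000e-05 ≈ 41.16800.
Since α = 2/3 < 1, p = c/n^{2/3} ≫ 1/n is above the triangle threshold p ~ 1/n. Asymptotically E[X] ~ (c³/6)·n^{3(1−α)} = (1³/6)·n^{1} → ∞; triangles are abundant w.h.p.

E[X] ≈ 41.16800; in regime p = Θ(1/n^{2/3}) E[X] diverges (above the triangle threshold p ~ 1/n).


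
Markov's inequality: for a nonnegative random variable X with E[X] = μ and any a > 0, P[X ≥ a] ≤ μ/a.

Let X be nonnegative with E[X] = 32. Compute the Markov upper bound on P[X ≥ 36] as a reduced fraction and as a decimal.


μ = E[X] = 32, a = 36.
Markov: P[X ≥ 36] ≤ μ/a = (32)/36 = 8/9.
Numerically: ≈ 0.889.
(Since a = 36 > μ = 32.000, the bound 8/9 is < 1 and informative.)

P[X ≥ 36] ≤ 8/9 ≈ 0.889.


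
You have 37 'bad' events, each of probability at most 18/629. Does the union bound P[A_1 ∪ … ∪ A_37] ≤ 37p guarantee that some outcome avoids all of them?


Union bound: P[∪_{i=1}^{37} A_i] ≤ Σ_i P[A_i] ≤ 37·p = 37·(18/629) = 18/17.
Numerically: 18/17 ≈ 1.05882.
Is 18/17 < 1? NO.
Since the bound 18/17 is ≥ 1, the union bound is uninformative here; it does NOT by itself certify existence.

37·p = 18/17 ≈ 1.05882; existence NOT certified by the union bound.


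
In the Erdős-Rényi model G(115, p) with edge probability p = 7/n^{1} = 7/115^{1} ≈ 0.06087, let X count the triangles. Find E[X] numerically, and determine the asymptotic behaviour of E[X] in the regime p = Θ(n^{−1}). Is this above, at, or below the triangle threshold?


Number of potential triangles: C(115, 3) = 246905.
Each occurs with probability p³ ≈ (0.06087)³ ≈ 2.255281e-04.
By linearity: E[X] = C(115, 3)·p³ ≈ 246905 · 2.255281e-04 ≈ 55.6840.
Here α = 1, so p = 7/n is exactly at the triangle threshold p ~ 1/n. Asymptotically E[X] → c³/6 = 7³/6 = 343/6 ≈ 57.1667, a bounded constant. In this regime the triangle count is asymptotically Poisson(c³/6).

E[X] ≈ 55.6840; in regime p = Θ(1/n^{1}) E[X] stays bounded (at the triangle threshold p ~ 1/n).


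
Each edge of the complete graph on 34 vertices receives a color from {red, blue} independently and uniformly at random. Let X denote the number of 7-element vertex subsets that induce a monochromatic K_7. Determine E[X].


Let X = Σ_S X_S over the C(34, 7) = 5379616 subsets S of size 7, where X_S = 1 if the K_7 on S is monochromatic.
For a fixed S, the K_7 on S has C(7, 2) = 21 edges. P[all 21 edges red] = (1/2)^21, and likewise for blue, so P[monochromatic] = 2·(1/2)^21 = 2^{1 − 21} = 1/1048576.
By linearity of expectation: E[X] = C(34, 7) · 2^{1 − 21} = 5379616 · 1/1048576 = 168113/32768.
Numerically: E[X] ≈ 5.13040.

E[X] = C(34,7)·2^(1−C(7,2)) = 168113/32768 ≈ 5.13040.


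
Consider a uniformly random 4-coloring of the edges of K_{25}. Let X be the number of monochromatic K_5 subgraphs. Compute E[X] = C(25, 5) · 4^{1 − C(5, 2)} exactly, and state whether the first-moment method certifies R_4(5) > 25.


E[X] = C(25, 5) · 4^{1 − 10} = 53130 · 4^{−9} = 53130/262144.
As a reduced fraction: E[X] = 26565/131072 ≈ 0.203.
Is E[X] < 1? YES.
Since E[X] < 1, there exists a 4-coloring of K_{25} with no monochromatic K_5; hence R_4(5) > 25.

E[X] = 26565/131072 ≈ 0.203; E[X] < 1, so R_4(5) > 25.


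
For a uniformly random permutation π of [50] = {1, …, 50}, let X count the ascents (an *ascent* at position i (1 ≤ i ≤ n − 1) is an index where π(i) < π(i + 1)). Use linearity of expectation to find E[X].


Write X = Σ X_I over i = 1, …, 49, with X_I the indicator of one ascent.
There are 49 indicators.
For each fixed i, the pair (π(i), π(i+1)) is a uniformly random ordered pair of distinct values from {1, …, 50}; by symmetry P[π(i) < π(i+1)] = 1/2.
By linearity: E[X] = 49 · (1/2) = (50 − 1) · (1/2) = 49/2 ≈ 24.50000.

E[X] = 49/2 = 24.50000.


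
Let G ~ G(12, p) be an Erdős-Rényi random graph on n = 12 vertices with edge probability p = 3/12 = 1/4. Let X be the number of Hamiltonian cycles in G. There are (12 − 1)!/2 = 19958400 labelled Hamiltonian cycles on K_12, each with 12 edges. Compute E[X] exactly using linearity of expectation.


K_12 has (12 − 1)!/2 = 19958400 labelled Hamiltonian cycles.
For each such Hamiltonian cycle H, let X_H = 1 if all 12 edges of H are present in G. Then P[X_H = 1] = p^{12} = (1/4)^{12} = 1/16777216.
Summing the indicators: E[X] = Σ_H E[X_H] = 19958400 · p^{12} = 19958400 · 1/16777216 = 155925/131072.
Numerically: E[X] ≈ 1.19.

E[X] = 19958400 · (1/4)^{12} = 155925/131072 ≈ 1.19.


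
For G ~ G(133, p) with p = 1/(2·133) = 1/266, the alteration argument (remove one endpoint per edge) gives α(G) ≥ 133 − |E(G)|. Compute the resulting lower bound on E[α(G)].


E[|E(G)|] = C(133, 2)·p = 8778 · (1/266) = 33.
E[α(G)] ≥ n − E[|E(G)|] = 133 − 33 = 100.
Numerically: ≈ 100.000000.
(This is only a lower bound; the true E[α(G)] may be larger.)

E[α(G)] ≥ 100 ≈ 100.000000.


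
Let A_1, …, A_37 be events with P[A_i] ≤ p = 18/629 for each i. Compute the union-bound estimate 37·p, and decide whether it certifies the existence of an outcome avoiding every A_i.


Union bound: P[∪_{i=1}^{37} A_i] ≤ Σ_i P[A_i] ≤ 37·p = 37·(18/629) = 18/17.
Numerically: 18/17 ≈ 1.05882.
Is 18/17 < 1? NO.
Since the bound 18/17 is ≥ 1, the union bound is uninformative here; it does NOT by itself certify existence.

37·p = 18/17 ≈ 1.05882; existence NOT certified by the union bound.


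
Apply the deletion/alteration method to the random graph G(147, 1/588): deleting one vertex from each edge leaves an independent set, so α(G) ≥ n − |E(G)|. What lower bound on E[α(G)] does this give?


E[|E(G)|] = C(147, 2)·p = 10731 · (1/588) = 73/4.
E[α(G)] ≥ n − E[|E(G)|] = 147 − 73/4 = 515/4.
Numerically: ≈ 128.750.
(This is only a lower bound; the true E[α(G)] may be larger.)

E[α(G)] ≥ 515/4 ≈ 128.750.


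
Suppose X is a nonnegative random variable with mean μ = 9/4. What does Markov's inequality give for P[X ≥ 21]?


μ = E[X] = 9/4, a = 21.
Markov: P[X ≥ 21] ≤ μ/a = (9/4)/21 = 3/28.
Numerically: ≈ 0.1071.
(Since a = 21 > μ = 2.2500, the bound 3/28 is < 1 and informative.)

P[X ≥ 21] ≤ 3/28 ≈ 0.1071.


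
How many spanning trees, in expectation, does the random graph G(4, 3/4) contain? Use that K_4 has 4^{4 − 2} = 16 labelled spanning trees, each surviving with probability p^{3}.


K_4 has 4^{4 − 2} = 16 labelled spanning trees.
For each such spanning tree H, let X_H = 1 if all 3 edges of H are present in G. Then P[X_H = 1] = p^{3} = (3/4)^{3} = 27/64.
By linearity: E[X] = Σ_H E[X_H] = 16 · p^{3} = 16 · 27/64 = 27/4.
Numerically: E[X] ≈ 6.75.

E[X] = 16 · (3/4)^{3} = 27/4 ≈ 6.75.


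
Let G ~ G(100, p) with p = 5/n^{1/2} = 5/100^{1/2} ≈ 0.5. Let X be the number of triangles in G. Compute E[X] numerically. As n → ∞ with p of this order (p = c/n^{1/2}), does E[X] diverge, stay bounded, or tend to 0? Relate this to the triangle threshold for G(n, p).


Number of potential triangles: C(100, 3) = 161700.
Each occurs with probability p³ ≈ (0.5)³ ≈ 1.250000e-01.
By linearity: E[X] = C(100, 3)·p³ ≈ 161700 · 1.250000e-01 ≈ 20212.5000.
Since α = 1/2 < 1, p = c/n^{1/2} ≫ 1/n is above the triangle threshold p ~ 1/n. Asymptotically E[X] ~ (c³/6)·n^{3(1−α)} = (5³/6)·n^{1.5} → ∞; triangles are abundant w.h.p.

E[X] ≈ 20212.5000; in regime p = Θ(1/n^{1/2}) E[X] diverges (above the triangle threshold p ~ 1/n).


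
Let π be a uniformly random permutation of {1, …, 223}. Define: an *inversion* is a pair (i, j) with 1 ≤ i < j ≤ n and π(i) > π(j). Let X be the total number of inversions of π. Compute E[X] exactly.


Write X = Σ X_I over the C(223, 2) = 24753 pairs i < j, with X_I the indicator of one inversion.
There are 24753 indicators.
For each fixed pair i < j, the values π(i) and π(j) are two distinct elements of {1, …, 223} in uniformly random order; by symmetry P[π(i) > π(j)] = 1/2.
By linearity: E[X] = 24753 · (1/2) = C(223, 2) · (1/2) = 24753/2 = 24753/2 ≈ 12376.50000.

E[X] = 24753/2 = 12376.50000.


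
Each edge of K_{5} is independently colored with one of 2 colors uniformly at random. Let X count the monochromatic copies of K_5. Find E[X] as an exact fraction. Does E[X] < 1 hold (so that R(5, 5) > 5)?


E[X] = C(5, 5) · 2^{1 − 10} = 1 · 2^{−9} = 1/512.
As a reduced fraction: E[X] = 1/512 ≈ 0.002.
Is E[X] < 1? YES.
Since E[X] < 1, there exists a 2-coloring of K_{5} with no monochromatic K_5; hence R(5, 5) > 5.

E[X] = 1/512 ≈ 0.002; E[X] < 1, so R(5, 5) > 5.


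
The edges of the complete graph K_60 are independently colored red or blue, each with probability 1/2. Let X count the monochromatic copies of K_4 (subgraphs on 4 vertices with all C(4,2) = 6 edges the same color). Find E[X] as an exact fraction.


Let X = Σ_S X_S over the C(60, 4) = 487635 subsets S of size 4, where X_S = 1 if the K_4 on S is monochromatic.
For a fixed S, the K_4 on S has C(4, 2) = 6 edges. P[all 6 edges red] = (1/2)^6, and likewise for blue, so P[monochromatic] = 2·(1/2)^6 = 2^{1 − 6} = 1/32.
Summing: E[X] = C(60, 4) · 2^{1 − 6} = 487635 · 1/32 = 487635/32.
Numerically: E[X] ≈ 15238.594.

E[X] = C(60,4)·2^(1−C(4,2)) = 487635/32 ≈ 15238.594.


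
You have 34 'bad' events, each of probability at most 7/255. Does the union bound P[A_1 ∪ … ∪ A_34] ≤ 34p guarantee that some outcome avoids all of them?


Union bound: P[∪_{i=1}^{34} A_i] ≤ Σ_i P[A_i] ≤ 34·p = 34·(7/255) = 14/15.
Numerically: 14/15 ≈ 0.9333.
Is 14/15 < 1? YES.
Since P[∪ A_i] ≤ 14/15 < 1, the complement has P[∩ A_i^c] ≥ 1 − 14/15 = 1/15 > 0, so some outcome avoids every A_i.

34·p = 14/15 ≈ 0.9333; existence CERTIFIED by the union bound.


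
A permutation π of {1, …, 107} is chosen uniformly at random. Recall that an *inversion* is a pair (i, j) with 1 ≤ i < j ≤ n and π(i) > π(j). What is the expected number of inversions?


Write X = Σ X_I over the C(107, 2) = 5671 pairs i < j, with X_I the indicator of one inversion.
There are 5671 indicators.
For each fixed pair i < j, the values π(i) and π(j) are two distinct elements of {1, …, 107} in uniformly random order; by symmetry P[π(i) > π(j)] = 1/2.
By linearity: E[X] = 5671 · (1/2) = C(107, 2) · (1/2) = 5671/2 = 5671/2 ≈ 2835.50000.

E[X] = 5671/2 = 2835.50000.


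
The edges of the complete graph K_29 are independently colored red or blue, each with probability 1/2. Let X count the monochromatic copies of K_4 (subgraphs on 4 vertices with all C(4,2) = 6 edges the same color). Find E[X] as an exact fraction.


Let X = Σ_S X_S over the C(29, 4) = 23751 subsets S of size 4, where X_S = 1 if the K_4 on S is monochromatic.
For a fixed S, the K_4 on S has C(4, 2) = 6 edges. P[all 6 edges red] = (1/2)^6, and likewise for blue, so P[monochromatic] = 2·(1/2)^6 = 2^{1 − 6} = 1/32.
By linearity: E[X] = C(29, 4) · 2^{1 − 6} = 23751 · 1/32 = 23751/32.
Numerically: E[X] ≈ 742.219.

E[X] = C(29,4)·2^(1−C(4,2)) = 23751/32 ≈ 742.219.


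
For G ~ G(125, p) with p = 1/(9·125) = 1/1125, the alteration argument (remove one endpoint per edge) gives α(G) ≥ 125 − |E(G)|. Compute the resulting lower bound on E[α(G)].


E[|E(G)|] = C(125, 2)·p = 7750 · (1/1125) = 62/9.
E[α(G)] ≥ n − E[|E(G)|] = 125 − 62/9 = 1063/9.
Numerically: ≈ 118.11111.
(This is only a lower bound; the true E[α(G)] may be larger.)

E[α(G)] ≥ 1063/9 ≈ 118.11111.


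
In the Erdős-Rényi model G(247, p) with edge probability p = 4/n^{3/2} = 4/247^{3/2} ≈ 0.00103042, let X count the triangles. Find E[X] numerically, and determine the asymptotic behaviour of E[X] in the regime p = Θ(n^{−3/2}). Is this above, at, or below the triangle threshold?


Number of potential triangles: C(247, 3) = 2481115.
Each occurs with probability p³ ≈ (0.00103042)³ ≈ 1.09406641e-09.
By linearity: E[X] = C(247, 3)·p³ ≈ 2481115 · 1.09406641e-09 ≈ 0.002715.
Since α = 3/2 > 1, p = c/n^{3/2} = o(1/n) is below the triangle threshold p ~ 1/n. Asymptotically E[X] ~ (c³/6)·n^{3(1−α)} = (4³/6)·n^{-1.5} → 0, so by Markov's inequality G has no triangles w.h.p.

E[X] ≈ 0.002715; in regime p = Θ(1/n^{3/2}) E[X] tends to 0 (below the triangle threshold p ~ 1/n).


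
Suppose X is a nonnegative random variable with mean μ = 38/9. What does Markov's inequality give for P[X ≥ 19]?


μ = E[X] = 38/9, a = 19.
Markov: P[X ≥ 19] ≤ μ/a = (38/9)/19 = 2/9.
Numerically: ≈ 0.222.
(Since a = 19 > μ = 4.222, the bound 2/9 is < 1 and informative.)

P[X ≥ 19] ≤ 2/9 ≈ 0.222.


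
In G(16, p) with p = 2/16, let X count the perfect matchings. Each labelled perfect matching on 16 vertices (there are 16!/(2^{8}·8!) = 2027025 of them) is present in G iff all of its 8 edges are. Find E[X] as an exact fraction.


K_16 has 16!/(2^{8}·8!) = 2027025 labelled perfect matchings.
For each such perfect matching H, let X_H = 1 if all 8 edges of H are present in G. Then P[X_H = 1] = p^{8} = (1/8)^{8} = 1/16777216.
By linearity: E[X] = Σ_H E[X_H] = 2027025 · p^{8} = 2027025 · 1/16777216 = 2027025/16777216.
Numerically: E[X] ≈ 0.1208.

E[X] = 2027025 · (1/8)^{8} = 2027025/16777216 ≈ 0.1208.


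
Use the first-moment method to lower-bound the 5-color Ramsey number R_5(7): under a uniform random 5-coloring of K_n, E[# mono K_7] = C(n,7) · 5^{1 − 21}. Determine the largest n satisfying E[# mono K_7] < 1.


We need C(n, 7) · 5^{1 − 21} < 1, i.e. C(n, 7) < 5^{21 − 1} = 95367431640625.
Check values of n near the boundary:
  n = 332: C(332, 7) = 82772214646616; 82772214646616 < 95367431640625? YES
  n = 333: C(333, 7) = 84549532139028; 84549532139028 < 95367431640625? YES
  n = 334: C(334, 7) = 86359460961576; 86359460961576 < 95367431640625? YES
  n = 335: C(335, 7) = 88202498238195; 88202498238195 < 95367431640625? YES
  n = 336: C(336, 7) = 90079147136880; 90079147136880 < 95367431640625? YES
  n = 337: C(337, 7) = 91989916924632; 91989916924632 < 95367431640625? YES
  n = 338: C(338, 7) = 93935323022736; 93935323022736 < 95367431640625? YES
  n = 339: C(339, 7) = 95915887062372; 95915887062372 < 95367431640625? NO
  n = 340: C(340, 7) = 97932136940560; 97932136940560 < 95367431640625? NO
  n = 341: C(341, 7) = 99984606876440; 99984606876440 < 95367431640625? NO
The largest n with C(n, 7) < 95367431640625 is n = 338 (where E[X] = 93935323022736/95367431640625 ≈ 0.985). Hence R_5(7) > 338, i.e. R_5(7) ≥ 339.

Largest n = 338; hence R_5(7) > 338.
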